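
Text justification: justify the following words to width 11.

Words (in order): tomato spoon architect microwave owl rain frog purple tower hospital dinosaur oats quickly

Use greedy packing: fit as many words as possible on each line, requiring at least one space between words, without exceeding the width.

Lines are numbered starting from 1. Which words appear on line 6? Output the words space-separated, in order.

Answer: frog purple

Derivation:
Line 1: ['tomato'] (min_width=6, slack=5)
Line 2: ['spoon'] (min_width=5, slack=6)
Line 3: ['architect'] (min_width=9, slack=2)
Line 4: ['microwave'] (min_width=9, slack=2)
Line 5: ['owl', 'rain'] (min_width=8, slack=3)
Line 6: ['frog', 'purple'] (min_width=11, slack=0)
Line 7: ['tower'] (min_width=5, slack=6)
Line 8: ['hospital'] (min_width=8, slack=3)
Line 9: ['dinosaur'] (min_width=8, slack=3)
Line 10: ['oats'] (min_width=4, slack=7)
Line 11: ['quickly'] (min_width=7, slack=4)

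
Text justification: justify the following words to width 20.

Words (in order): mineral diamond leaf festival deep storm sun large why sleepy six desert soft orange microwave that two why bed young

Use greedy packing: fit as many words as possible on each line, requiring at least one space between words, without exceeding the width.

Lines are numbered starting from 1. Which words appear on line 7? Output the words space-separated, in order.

Line 1: ['mineral', 'diamond', 'leaf'] (min_width=20, slack=0)
Line 2: ['festival', 'deep', 'storm'] (min_width=19, slack=1)
Line 3: ['sun', 'large', 'why', 'sleepy'] (min_width=20, slack=0)
Line 4: ['six', 'desert', 'soft'] (min_width=15, slack=5)
Line 5: ['orange', 'microwave'] (min_width=16, slack=4)
Line 6: ['that', 'two', 'why', 'bed'] (min_width=16, slack=4)
Line 7: ['young'] (min_width=5, slack=15)

Answer: young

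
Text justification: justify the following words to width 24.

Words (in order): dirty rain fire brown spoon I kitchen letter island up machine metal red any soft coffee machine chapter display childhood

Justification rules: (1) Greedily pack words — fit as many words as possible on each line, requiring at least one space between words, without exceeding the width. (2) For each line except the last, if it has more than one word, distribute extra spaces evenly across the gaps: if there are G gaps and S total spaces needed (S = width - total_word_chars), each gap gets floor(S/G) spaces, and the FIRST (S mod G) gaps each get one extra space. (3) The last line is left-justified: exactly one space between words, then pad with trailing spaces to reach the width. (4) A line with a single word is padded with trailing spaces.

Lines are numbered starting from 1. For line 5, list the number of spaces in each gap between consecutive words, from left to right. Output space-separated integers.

Line 1: ['dirty', 'rain', 'fire', 'brown'] (min_width=21, slack=3)
Line 2: ['spoon', 'I', 'kitchen', 'letter'] (min_width=22, slack=2)
Line 3: ['island', 'up', 'machine', 'metal'] (min_width=23, slack=1)
Line 4: ['red', 'any', 'soft', 'coffee'] (min_width=19, slack=5)
Line 5: ['machine', 'chapter', 'display'] (min_width=23, slack=1)
Line 6: ['childhood'] (min_width=9, slack=15)

Answer: 2 1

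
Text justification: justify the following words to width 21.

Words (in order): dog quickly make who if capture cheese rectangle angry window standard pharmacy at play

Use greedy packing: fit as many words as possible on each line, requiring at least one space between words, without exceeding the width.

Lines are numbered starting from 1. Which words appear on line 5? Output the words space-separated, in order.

Answer: pharmacy at play

Derivation:
Line 1: ['dog', 'quickly', 'make', 'who'] (min_width=20, slack=1)
Line 2: ['if', 'capture', 'cheese'] (min_width=17, slack=4)
Line 3: ['rectangle', 'angry'] (min_width=15, slack=6)
Line 4: ['window', 'standard'] (min_width=15, slack=6)
Line 5: ['pharmacy', 'at', 'play'] (min_width=16, slack=5)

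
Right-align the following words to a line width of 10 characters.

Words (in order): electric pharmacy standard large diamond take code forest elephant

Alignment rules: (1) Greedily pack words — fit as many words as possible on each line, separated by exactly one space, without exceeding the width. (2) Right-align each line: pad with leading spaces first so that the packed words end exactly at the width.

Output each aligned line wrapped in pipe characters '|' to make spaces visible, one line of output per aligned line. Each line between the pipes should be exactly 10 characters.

Answer: |  electric|
|  pharmacy|
|  standard|
|     large|
|   diamond|
| take code|
|    forest|
|  elephant|

Derivation:
Line 1: ['electric'] (min_width=8, slack=2)
Line 2: ['pharmacy'] (min_width=8, slack=2)
Line 3: ['standard'] (min_width=8, slack=2)
Line 4: ['large'] (min_width=5, slack=5)
Line 5: ['diamond'] (min_width=7, slack=3)
Line 6: ['take', 'code'] (min_width=9, slack=1)
Line 7: ['forest'] (min_width=6, slack=4)
Line 8: ['elephant'] (min_width=8, slack=2)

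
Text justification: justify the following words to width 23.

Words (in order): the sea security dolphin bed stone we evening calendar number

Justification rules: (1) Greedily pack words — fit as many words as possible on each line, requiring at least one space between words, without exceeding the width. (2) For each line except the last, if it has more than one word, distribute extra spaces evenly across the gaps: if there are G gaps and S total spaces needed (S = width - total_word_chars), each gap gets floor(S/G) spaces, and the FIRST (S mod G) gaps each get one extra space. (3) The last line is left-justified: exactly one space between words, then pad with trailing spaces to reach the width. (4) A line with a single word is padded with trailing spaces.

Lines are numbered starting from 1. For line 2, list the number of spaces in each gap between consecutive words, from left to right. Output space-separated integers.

Line 1: ['the', 'sea', 'security'] (min_width=16, slack=7)
Line 2: ['dolphin', 'bed', 'stone', 'we'] (min_width=20, slack=3)
Line 3: ['evening', 'calendar', 'number'] (min_width=23, slack=0)

Answer: 2 2 2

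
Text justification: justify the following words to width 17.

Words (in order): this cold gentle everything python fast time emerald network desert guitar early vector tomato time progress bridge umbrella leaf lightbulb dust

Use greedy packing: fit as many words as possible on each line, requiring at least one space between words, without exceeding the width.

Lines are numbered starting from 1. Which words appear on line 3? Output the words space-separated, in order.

Line 1: ['this', 'cold', 'gentle'] (min_width=16, slack=1)
Line 2: ['everything', 'python'] (min_width=17, slack=0)
Line 3: ['fast', 'time', 'emerald'] (min_width=17, slack=0)
Line 4: ['network', 'desert'] (min_width=14, slack=3)
Line 5: ['guitar', 'early'] (min_width=12, slack=5)
Line 6: ['vector', 'tomato'] (min_width=13, slack=4)
Line 7: ['time', 'progress'] (min_width=13, slack=4)
Line 8: ['bridge', 'umbrella'] (min_width=15, slack=2)
Line 9: ['leaf', 'lightbulb'] (min_width=14, slack=3)
Line 10: ['dust'] (min_width=4, slack=13)

Answer: fast time emerald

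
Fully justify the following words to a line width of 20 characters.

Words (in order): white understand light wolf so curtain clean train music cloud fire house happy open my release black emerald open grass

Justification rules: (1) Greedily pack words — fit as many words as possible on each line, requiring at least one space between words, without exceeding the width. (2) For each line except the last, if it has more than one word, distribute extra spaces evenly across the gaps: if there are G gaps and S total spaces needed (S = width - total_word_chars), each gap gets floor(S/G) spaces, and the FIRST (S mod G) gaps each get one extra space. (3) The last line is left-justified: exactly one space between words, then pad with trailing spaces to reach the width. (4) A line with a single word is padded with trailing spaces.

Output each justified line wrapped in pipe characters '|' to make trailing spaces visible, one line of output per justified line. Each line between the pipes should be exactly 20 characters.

Answer: |white     understand|
|light     wolf    so|
|curtain  clean train|
|music   cloud   fire|
|house  happy open my|
|release        black|
|emerald open grass  |

Derivation:
Line 1: ['white', 'understand'] (min_width=16, slack=4)
Line 2: ['light', 'wolf', 'so'] (min_width=13, slack=7)
Line 3: ['curtain', 'clean', 'train'] (min_width=19, slack=1)
Line 4: ['music', 'cloud', 'fire'] (min_width=16, slack=4)
Line 5: ['house', 'happy', 'open', 'my'] (min_width=19, slack=1)
Line 6: ['release', 'black'] (min_width=13, slack=7)
Line 7: ['emerald', 'open', 'grass'] (min_width=18, slack=2)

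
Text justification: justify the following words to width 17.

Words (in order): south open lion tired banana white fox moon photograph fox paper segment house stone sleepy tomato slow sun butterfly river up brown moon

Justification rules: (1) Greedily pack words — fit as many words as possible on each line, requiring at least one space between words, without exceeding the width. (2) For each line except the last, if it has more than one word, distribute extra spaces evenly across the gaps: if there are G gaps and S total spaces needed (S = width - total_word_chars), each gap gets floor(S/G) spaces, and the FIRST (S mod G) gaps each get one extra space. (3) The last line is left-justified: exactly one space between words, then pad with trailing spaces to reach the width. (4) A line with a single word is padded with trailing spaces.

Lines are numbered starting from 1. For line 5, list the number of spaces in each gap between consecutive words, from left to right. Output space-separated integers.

Line 1: ['south', 'open', 'lion'] (min_width=15, slack=2)
Line 2: ['tired', 'banana'] (min_width=12, slack=5)
Line 3: ['white', 'fox', 'moon'] (min_width=14, slack=3)
Line 4: ['photograph', 'fox'] (min_width=14, slack=3)
Line 5: ['paper', 'segment'] (min_width=13, slack=4)
Line 6: ['house', 'stone'] (min_width=11, slack=6)
Line 7: ['sleepy', 'tomato'] (min_width=13, slack=4)
Line 8: ['slow', 'sun'] (min_width=8, slack=9)
Line 9: ['butterfly', 'river'] (min_width=15, slack=2)
Line 10: ['up', 'brown', 'moon'] (min_width=13, slack=4)

Answer: 5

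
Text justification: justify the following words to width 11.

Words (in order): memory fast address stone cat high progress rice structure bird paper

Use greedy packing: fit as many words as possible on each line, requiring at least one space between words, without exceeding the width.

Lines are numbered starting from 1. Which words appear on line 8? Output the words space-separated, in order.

Line 1: ['memory', 'fast'] (min_width=11, slack=0)
Line 2: ['address'] (min_width=7, slack=4)
Line 3: ['stone', 'cat'] (min_width=9, slack=2)
Line 4: ['high'] (min_width=4, slack=7)
Line 5: ['progress'] (min_width=8, slack=3)
Line 6: ['rice'] (min_width=4, slack=7)
Line 7: ['structure'] (min_width=9, slack=2)
Line 8: ['bird', 'paper'] (min_width=10, slack=1)

Answer: bird paper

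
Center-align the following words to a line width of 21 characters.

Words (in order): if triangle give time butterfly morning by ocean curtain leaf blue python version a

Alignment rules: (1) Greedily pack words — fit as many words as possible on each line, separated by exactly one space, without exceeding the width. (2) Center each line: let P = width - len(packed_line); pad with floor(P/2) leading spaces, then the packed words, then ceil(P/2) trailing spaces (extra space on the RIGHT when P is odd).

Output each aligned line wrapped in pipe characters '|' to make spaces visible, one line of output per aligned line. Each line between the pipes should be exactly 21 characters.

Answer: |if triangle give time|
|butterfly morning by |
| ocean curtain leaf  |
|blue python version a|

Derivation:
Line 1: ['if', 'triangle', 'give', 'time'] (min_width=21, slack=0)
Line 2: ['butterfly', 'morning', 'by'] (min_width=20, slack=1)
Line 3: ['ocean', 'curtain', 'leaf'] (min_width=18, slack=3)
Line 4: ['blue', 'python', 'version', 'a'] (min_width=21, slack=0)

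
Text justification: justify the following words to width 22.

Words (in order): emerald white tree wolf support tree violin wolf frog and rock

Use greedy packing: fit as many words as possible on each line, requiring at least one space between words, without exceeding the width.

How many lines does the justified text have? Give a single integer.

Answer: 4

Derivation:
Line 1: ['emerald', 'white', 'tree'] (min_width=18, slack=4)
Line 2: ['wolf', 'support', 'tree'] (min_width=17, slack=5)
Line 3: ['violin', 'wolf', 'frog', 'and'] (min_width=20, slack=2)
Line 4: ['rock'] (min_width=4, slack=18)
Total lines: 4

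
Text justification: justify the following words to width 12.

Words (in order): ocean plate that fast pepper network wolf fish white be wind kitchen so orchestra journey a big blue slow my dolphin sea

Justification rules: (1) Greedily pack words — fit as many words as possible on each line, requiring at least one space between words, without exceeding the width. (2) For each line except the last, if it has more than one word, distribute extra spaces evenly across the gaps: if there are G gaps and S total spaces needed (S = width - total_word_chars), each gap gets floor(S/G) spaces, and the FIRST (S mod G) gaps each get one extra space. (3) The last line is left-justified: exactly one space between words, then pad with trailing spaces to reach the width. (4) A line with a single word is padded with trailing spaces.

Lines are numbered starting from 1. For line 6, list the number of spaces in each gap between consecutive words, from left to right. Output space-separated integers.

Answer: 6

Derivation:
Line 1: ['ocean', 'plate'] (min_width=11, slack=1)
Line 2: ['that', 'fast'] (min_width=9, slack=3)
Line 3: ['pepper'] (min_width=6, slack=6)
Line 4: ['network', 'wolf'] (min_width=12, slack=0)
Line 5: ['fish', 'white'] (min_width=10, slack=2)
Line 6: ['be', 'wind'] (min_width=7, slack=5)
Line 7: ['kitchen', 'so'] (min_width=10, slack=2)
Line 8: ['orchestra'] (min_width=9, slack=3)
Line 9: ['journey', 'a'] (min_width=9, slack=3)
Line 10: ['big', 'blue'] (min_width=8, slack=4)
Line 11: ['slow', 'my'] (min_width=7, slack=5)
Line 12: ['dolphin', 'sea'] (min_width=11, slack=1)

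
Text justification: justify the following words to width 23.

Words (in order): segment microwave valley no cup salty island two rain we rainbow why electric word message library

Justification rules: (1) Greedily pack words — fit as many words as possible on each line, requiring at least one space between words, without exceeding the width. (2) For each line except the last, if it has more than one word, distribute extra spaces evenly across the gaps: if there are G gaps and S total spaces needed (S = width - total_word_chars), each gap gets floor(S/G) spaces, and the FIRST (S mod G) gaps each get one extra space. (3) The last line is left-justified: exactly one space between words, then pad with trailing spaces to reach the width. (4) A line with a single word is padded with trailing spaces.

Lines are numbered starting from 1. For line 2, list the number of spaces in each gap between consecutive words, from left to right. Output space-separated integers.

Line 1: ['segment', 'microwave'] (min_width=17, slack=6)
Line 2: ['valley', 'no', 'cup', 'salty'] (min_width=19, slack=4)
Line 3: ['island', 'two', 'rain', 'we'] (min_width=18, slack=5)
Line 4: ['rainbow', 'why', 'electric'] (min_width=20, slack=3)
Line 5: ['word', 'message', 'library'] (min_width=20, slack=3)

Answer: 3 2 2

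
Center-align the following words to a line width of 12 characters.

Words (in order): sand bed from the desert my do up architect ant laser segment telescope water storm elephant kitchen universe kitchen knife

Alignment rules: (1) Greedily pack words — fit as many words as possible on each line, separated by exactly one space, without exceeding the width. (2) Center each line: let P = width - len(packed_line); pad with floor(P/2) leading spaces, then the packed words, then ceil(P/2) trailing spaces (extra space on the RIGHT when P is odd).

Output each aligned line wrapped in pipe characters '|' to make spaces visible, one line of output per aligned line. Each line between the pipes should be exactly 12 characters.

Answer: |  sand bed  |
|  from the  |
|desert my do|
|up architect|
| ant laser  |
|  segment   |
| telescope  |
|water storm |
|  elephant  |
|  kitchen   |
|  universe  |
|  kitchen   |
|   knife    |

Derivation:
Line 1: ['sand', 'bed'] (min_width=8, slack=4)
Line 2: ['from', 'the'] (min_width=8, slack=4)
Line 3: ['desert', 'my', 'do'] (min_width=12, slack=0)
Line 4: ['up', 'architect'] (min_width=12, slack=0)
Line 5: ['ant', 'laser'] (min_width=9, slack=3)
Line 6: ['segment'] (min_width=7, slack=5)
Line 7: ['telescope'] (min_width=9, slack=3)
Line 8: ['water', 'storm'] (min_width=11, slack=1)
Line 9: ['elephant'] (min_width=8, slack=4)
Line 10: ['kitchen'] (min_width=7, slack=5)
Line 11: ['universe'] (min_width=8, slack=4)
Line 12: ['kitchen'] (min_width=7, slack=5)
Line 13: ['knife'] (min_width=5, slack=7)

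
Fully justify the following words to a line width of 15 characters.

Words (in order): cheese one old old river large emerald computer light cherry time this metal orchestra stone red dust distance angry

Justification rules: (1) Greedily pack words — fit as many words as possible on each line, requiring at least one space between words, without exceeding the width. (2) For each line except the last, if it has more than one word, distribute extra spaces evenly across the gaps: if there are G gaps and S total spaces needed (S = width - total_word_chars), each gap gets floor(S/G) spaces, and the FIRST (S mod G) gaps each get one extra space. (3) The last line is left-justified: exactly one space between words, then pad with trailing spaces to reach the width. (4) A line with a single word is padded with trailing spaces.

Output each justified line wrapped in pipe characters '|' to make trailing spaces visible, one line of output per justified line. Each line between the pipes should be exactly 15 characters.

Answer: |cheese  one old|
|old river large|
|emerald        |
|computer  light|
|cherry     time|
|this      metal|
|orchestra stone|
|red        dust|
|distance angry |

Derivation:
Line 1: ['cheese', 'one', 'old'] (min_width=14, slack=1)
Line 2: ['old', 'river', 'large'] (min_width=15, slack=0)
Line 3: ['emerald'] (min_width=7, slack=8)
Line 4: ['computer', 'light'] (min_width=14, slack=1)
Line 5: ['cherry', 'time'] (min_width=11, slack=4)
Line 6: ['this', 'metal'] (min_width=10, slack=5)
Line 7: ['orchestra', 'stone'] (min_width=15, slack=0)
Line 8: ['red', 'dust'] (min_width=8, slack=7)
Line 9: ['distance', 'angry'] (min_width=14, slack=1)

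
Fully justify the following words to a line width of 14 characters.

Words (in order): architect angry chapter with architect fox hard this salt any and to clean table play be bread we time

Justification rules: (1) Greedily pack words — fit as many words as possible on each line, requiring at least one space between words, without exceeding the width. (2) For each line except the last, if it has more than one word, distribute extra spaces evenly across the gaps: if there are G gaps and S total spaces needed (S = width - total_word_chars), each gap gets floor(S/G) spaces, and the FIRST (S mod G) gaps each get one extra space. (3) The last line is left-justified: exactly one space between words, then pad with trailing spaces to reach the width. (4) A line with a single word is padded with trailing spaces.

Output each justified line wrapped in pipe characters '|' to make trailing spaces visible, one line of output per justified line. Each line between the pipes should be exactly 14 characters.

Line 1: ['architect'] (min_width=9, slack=5)
Line 2: ['angry', 'chapter'] (min_width=13, slack=1)
Line 3: ['with', 'architect'] (min_width=14, slack=0)
Line 4: ['fox', 'hard', 'this'] (min_width=13, slack=1)
Line 5: ['salt', 'any', 'and'] (min_width=12, slack=2)
Line 6: ['to', 'clean', 'table'] (min_width=14, slack=0)
Line 7: ['play', 'be', 'bread'] (min_width=13, slack=1)
Line 8: ['we', 'time'] (min_width=7, slack=7)

Answer: |architect     |
|angry  chapter|
|with architect|
|fox  hard this|
|salt  any  and|
|to clean table|
|play  be bread|
|we time       |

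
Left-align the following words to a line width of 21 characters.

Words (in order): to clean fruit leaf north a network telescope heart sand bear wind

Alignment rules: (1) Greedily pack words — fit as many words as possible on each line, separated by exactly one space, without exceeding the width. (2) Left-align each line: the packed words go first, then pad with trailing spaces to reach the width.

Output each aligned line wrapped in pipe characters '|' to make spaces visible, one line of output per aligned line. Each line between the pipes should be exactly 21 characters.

Line 1: ['to', 'clean', 'fruit', 'leaf'] (min_width=19, slack=2)
Line 2: ['north', 'a', 'network'] (min_width=15, slack=6)
Line 3: ['telescope', 'heart', 'sand'] (min_width=20, slack=1)
Line 4: ['bear', 'wind'] (min_width=9, slack=12)

Answer: |to clean fruit leaf  |
|north a network      |
|telescope heart sand |
|bear wind            |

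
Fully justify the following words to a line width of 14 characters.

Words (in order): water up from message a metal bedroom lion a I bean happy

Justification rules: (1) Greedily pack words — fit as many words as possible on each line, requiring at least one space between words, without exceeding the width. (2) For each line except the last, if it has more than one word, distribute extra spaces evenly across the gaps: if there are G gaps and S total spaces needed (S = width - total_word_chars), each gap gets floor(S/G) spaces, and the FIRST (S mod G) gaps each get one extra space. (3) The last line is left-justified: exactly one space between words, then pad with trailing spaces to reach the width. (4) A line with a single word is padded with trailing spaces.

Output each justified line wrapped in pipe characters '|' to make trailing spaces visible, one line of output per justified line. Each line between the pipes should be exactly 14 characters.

Answer: |water  up from|
|message      a|
|metal  bedroom|
|lion  a I bean|
|happy         |

Derivation:
Line 1: ['water', 'up', 'from'] (min_width=13, slack=1)
Line 2: ['message', 'a'] (min_width=9, slack=5)
Line 3: ['metal', 'bedroom'] (min_width=13, slack=1)
Line 4: ['lion', 'a', 'I', 'bean'] (min_width=13, slack=1)
Line 5: ['happy'] (min_width=5, slack=9)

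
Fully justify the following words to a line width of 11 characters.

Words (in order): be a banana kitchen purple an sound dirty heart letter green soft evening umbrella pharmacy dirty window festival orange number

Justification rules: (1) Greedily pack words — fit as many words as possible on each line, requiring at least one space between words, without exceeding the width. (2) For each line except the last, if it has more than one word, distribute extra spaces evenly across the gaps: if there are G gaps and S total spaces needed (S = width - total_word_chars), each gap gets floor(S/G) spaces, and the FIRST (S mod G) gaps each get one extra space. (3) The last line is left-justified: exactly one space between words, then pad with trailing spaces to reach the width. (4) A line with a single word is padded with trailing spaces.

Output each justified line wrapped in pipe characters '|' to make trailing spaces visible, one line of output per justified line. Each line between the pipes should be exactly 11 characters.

Line 1: ['be', 'a', 'banana'] (min_width=11, slack=0)
Line 2: ['kitchen'] (min_width=7, slack=4)
Line 3: ['purple', 'an'] (min_width=9, slack=2)
Line 4: ['sound', 'dirty'] (min_width=11, slack=0)
Line 5: ['heart'] (min_width=5, slack=6)
Line 6: ['letter'] (min_width=6, slack=5)
Line 7: ['green', 'soft'] (min_width=10, slack=1)
Line 8: ['evening'] (min_width=7, slack=4)
Line 9: ['umbrella'] (min_width=8, slack=3)
Line 10: ['pharmacy'] (min_width=8, slack=3)
Line 11: ['dirty'] (min_width=5, slack=6)
Line 12: ['window'] (min_width=6, slack=5)
Line 13: ['festival'] (min_width=8, slack=3)
Line 14: ['orange'] (min_width=6, slack=5)
Line 15: ['number'] (min_width=6, slack=5)

Answer: |be a banana|
|kitchen    |
|purple   an|
|sound dirty|
|heart      |
|letter     |
|green  soft|
|evening    |
|umbrella   |
|pharmacy   |
|dirty      |
|window     |
|festival   |
|orange     |
|number     |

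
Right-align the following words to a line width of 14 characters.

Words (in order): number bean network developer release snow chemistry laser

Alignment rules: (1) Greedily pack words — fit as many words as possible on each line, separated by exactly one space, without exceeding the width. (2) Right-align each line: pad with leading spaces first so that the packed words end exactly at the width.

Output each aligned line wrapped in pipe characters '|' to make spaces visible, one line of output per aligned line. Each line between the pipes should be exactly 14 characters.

Line 1: ['number', 'bean'] (min_width=11, slack=3)
Line 2: ['network'] (min_width=7, slack=7)
Line 3: ['developer'] (min_width=9, slack=5)
Line 4: ['release', 'snow'] (min_width=12, slack=2)
Line 5: ['chemistry'] (min_width=9, slack=5)
Line 6: ['laser'] (min_width=5, slack=9)

Answer: |   number bean|
|       network|
|     developer|
|  release snow|
|     chemistry|
|         laser|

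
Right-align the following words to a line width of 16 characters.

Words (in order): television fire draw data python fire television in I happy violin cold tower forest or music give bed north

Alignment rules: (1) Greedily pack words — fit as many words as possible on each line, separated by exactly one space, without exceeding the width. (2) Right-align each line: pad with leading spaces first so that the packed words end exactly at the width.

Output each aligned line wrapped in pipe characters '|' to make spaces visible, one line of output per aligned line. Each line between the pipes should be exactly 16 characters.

Answer: | television fire|
|draw data python|
| fire television|
|      in I happy|
|     violin cold|
| tower forest or|
|  music give bed|
|           north|

Derivation:
Line 1: ['television', 'fire'] (min_width=15, slack=1)
Line 2: ['draw', 'data', 'python'] (min_width=16, slack=0)
Line 3: ['fire', 'television'] (min_width=15, slack=1)
Line 4: ['in', 'I', 'happy'] (min_width=10, slack=6)
Line 5: ['violin', 'cold'] (min_width=11, slack=5)
Line 6: ['tower', 'forest', 'or'] (min_width=15, slack=1)
Line 7: ['music', 'give', 'bed'] (min_width=14, slack=2)
Line 8: ['north'] (min_width=5, slack=11)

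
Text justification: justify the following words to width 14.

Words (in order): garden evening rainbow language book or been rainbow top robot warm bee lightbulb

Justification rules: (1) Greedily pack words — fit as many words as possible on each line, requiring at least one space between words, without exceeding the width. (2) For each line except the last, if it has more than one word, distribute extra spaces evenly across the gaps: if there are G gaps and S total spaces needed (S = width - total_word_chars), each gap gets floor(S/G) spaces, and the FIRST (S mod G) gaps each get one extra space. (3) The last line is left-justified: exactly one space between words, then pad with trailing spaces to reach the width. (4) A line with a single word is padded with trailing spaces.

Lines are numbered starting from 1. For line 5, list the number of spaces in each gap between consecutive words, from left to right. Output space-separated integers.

Line 1: ['garden', 'evening'] (min_width=14, slack=0)
Line 2: ['rainbow'] (min_width=7, slack=7)
Line 3: ['language', 'book'] (min_width=13, slack=1)
Line 4: ['or', 'been'] (min_width=7, slack=7)
Line 5: ['rainbow', 'top'] (min_width=11, slack=3)
Line 6: ['robot', 'warm', 'bee'] (min_width=14, slack=0)
Line 7: ['lightbulb'] (min_width=9, slack=5)

Answer: 4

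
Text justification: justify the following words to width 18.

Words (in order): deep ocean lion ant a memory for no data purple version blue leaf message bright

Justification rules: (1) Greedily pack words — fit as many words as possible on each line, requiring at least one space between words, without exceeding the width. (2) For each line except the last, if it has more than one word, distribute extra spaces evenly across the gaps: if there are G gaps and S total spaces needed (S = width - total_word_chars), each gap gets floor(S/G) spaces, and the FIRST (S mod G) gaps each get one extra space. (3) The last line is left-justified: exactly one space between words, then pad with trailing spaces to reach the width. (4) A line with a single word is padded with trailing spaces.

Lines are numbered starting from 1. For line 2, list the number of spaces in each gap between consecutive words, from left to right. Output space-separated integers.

Line 1: ['deep', 'ocean', 'lion'] (min_width=15, slack=3)
Line 2: ['ant', 'a', 'memory', 'for'] (min_width=16, slack=2)
Line 3: ['no', 'data', 'purple'] (min_width=14, slack=4)
Line 4: ['version', 'blue', 'leaf'] (min_width=17, slack=1)
Line 5: ['message', 'bright'] (min_width=14, slack=4)

Answer: 2 2 1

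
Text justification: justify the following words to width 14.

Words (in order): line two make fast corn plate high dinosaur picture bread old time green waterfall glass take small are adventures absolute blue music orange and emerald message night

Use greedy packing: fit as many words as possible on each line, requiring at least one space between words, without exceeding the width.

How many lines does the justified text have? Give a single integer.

Answer: 14

Derivation:
Line 1: ['line', 'two', 'make'] (min_width=13, slack=1)
Line 2: ['fast', 'corn'] (min_width=9, slack=5)
Line 3: ['plate', 'high'] (min_width=10, slack=4)
Line 4: ['dinosaur'] (min_width=8, slack=6)
Line 5: ['picture', 'bread'] (min_width=13, slack=1)
Line 6: ['old', 'time', 'green'] (min_width=14, slack=0)
Line 7: ['waterfall'] (min_width=9, slack=5)
Line 8: ['glass', 'take'] (min_width=10, slack=4)
Line 9: ['small', 'are'] (min_width=9, slack=5)
Line 10: ['adventures'] (min_width=10, slack=4)
Line 11: ['absolute', 'blue'] (min_width=13, slack=1)
Line 12: ['music', 'orange'] (min_width=12, slack=2)
Line 13: ['and', 'emerald'] (min_width=11, slack=3)
Line 14: ['message', 'night'] (min_width=13, slack=1)
Total lines: 14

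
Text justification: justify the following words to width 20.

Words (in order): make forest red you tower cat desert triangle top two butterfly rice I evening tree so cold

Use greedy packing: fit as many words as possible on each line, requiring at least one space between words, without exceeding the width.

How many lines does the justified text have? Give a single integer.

Line 1: ['make', 'forest', 'red', 'you'] (min_width=19, slack=1)
Line 2: ['tower', 'cat', 'desert'] (min_width=16, slack=4)
Line 3: ['triangle', 'top', 'two'] (min_width=16, slack=4)
Line 4: ['butterfly', 'rice', 'I'] (min_width=16, slack=4)
Line 5: ['evening', 'tree', 'so', 'cold'] (min_width=20, slack=0)
Total lines: 5

Answer: 5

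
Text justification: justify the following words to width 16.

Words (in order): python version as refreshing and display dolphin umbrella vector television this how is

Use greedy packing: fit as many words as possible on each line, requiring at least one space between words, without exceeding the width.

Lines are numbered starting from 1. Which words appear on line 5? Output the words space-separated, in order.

Answer: vector

Derivation:
Line 1: ['python', 'version'] (min_width=14, slack=2)
Line 2: ['as', 'refreshing'] (min_width=13, slack=3)
Line 3: ['and', 'display'] (min_width=11, slack=5)
Line 4: ['dolphin', 'umbrella'] (min_width=16, slack=0)
Line 5: ['vector'] (min_width=6, slack=10)
Line 6: ['television', 'this'] (min_width=15, slack=1)
Line 7: ['how', 'is'] (min_width=6, slack=10)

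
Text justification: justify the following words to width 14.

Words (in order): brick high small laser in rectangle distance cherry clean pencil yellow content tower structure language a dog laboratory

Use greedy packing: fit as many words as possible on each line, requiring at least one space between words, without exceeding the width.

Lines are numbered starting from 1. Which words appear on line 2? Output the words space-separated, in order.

Answer: small laser in

Derivation:
Line 1: ['brick', 'high'] (min_width=10, slack=4)
Line 2: ['small', 'laser', 'in'] (min_width=14, slack=0)
Line 3: ['rectangle'] (min_width=9, slack=5)
Line 4: ['distance'] (min_width=8, slack=6)
Line 5: ['cherry', 'clean'] (min_width=12, slack=2)
Line 6: ['pencil', 'yellow'] (min_width=13, slack=1)
Line 7: ['content', 'tower'] (min_width=13, slack=1)
Line 8: ['structure'] (min_width=9, slack=5)
Line 9: ['language', 'a', 'dog'] (min_width=14, slack=0)
Line 10: ['laboratory'] (min_width=10, slack=4)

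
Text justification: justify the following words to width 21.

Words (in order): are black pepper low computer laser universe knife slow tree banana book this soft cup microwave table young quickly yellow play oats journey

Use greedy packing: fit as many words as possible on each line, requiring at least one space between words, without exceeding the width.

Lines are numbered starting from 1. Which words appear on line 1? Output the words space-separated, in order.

Answer: are black pepper low

Derivation:
Line 1: ['are', 'black', 'pepper', 'low'] (min_width=20, slack=1)
Line 2: ['computer', 'laser'] (min_width=14, slack=7)
Line 3: ['universe', 'knife', 'slow'] (min_width=19, slack=2)
Line 4: ['tree', 'banana', 'book', 'this'] (min_width=21, slack=0)
Line 5: ['soft', 'cup', 'microwave'] (min_width=18, slack=3)
Line 6: ['table', 'young', 'quickly'] (min_width=19, slack=2)
Line 7: ['yellow', 'play', 'oats'] (min_width=16, slack=5)
Line 8: ['journey'] (min_width=7, slack=14)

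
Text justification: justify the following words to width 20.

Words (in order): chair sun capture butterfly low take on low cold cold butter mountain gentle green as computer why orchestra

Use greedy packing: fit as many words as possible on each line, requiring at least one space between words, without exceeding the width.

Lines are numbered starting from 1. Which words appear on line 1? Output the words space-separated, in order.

Answer: chair sun capture

Derivation:
Line 1: ['chair', 'sun', 'capture'] (min_width=17, slack=3)
Line 2: ['butterfly', 'low', 'take'] (min_width=18, slack=2)
Line 3: ['on', 'low', 'cold', 'cold'] (min_width=16, slack=4)
Line 4: ['butter', 'mountain'] (min_width=15, slack=5)
Line 5: ['gentle', 'green', 'as'] (min_width=15, slack=5)
Line 6: ['computer', 'why'] (min_width=12, slack=8)
Line 7: ['orchestra'] (min_width=9, slack=11)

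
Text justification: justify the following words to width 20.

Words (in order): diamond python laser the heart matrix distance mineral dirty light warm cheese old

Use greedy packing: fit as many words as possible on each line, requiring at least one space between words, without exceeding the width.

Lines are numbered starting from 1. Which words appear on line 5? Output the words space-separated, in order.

Answer: cheese old

Derivation:
Line 1: ['diamond', 'python', 'laser'] (min_width=20, slack=0)
Line 2: ['the', 'heart', 'matrix'] (min_width=16, slack=4)
Line 3: ['distance', 'mineral'] (min_width=16, slack=4)
Line 4: ['dirty', 'light', 'warm'] (min_width=16, slack=4)
Line 5: ['cheese', 'old'] (min_width=10, slack=10)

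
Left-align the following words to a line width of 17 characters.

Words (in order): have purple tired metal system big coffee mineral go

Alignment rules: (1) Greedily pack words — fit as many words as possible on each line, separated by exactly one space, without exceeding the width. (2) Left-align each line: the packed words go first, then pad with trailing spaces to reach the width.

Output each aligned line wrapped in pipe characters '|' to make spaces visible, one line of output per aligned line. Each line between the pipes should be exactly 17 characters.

Answer: |have purple tired|
|metal system big |
|coffee mineral go|

Derivation:
Line 1: ['have', 'purple', 'tired'] (min_width=17, slack=0)
Line 2: ['metal', 'system', 'big'] (min_width=16, slack=1)
Line 3: ['coffee', 'mineral', 'go'] (min_width=17, slack=0)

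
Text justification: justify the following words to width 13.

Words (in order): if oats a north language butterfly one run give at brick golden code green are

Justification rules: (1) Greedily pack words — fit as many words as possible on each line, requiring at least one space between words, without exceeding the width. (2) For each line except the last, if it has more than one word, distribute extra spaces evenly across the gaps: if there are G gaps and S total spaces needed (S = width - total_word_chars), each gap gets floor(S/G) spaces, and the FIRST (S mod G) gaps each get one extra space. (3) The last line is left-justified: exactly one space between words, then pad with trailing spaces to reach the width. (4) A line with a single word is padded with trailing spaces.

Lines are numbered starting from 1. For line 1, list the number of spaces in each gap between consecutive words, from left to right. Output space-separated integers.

Line 1: ['if', 'oats', 'a'] (min_width=9, slack=4)
Line 2: ['north'] (min_width=5, slack=8)
Line 3: ['language'] (min_width=8, slack=5)
Line 4: ['butterfly', 'one'] (min_width=13, slack=0)
Line 5: ['run', 'give', 'at'] (min_width=11, slack=2)
Line 6: ['brick', 'golden'] (min_width=12, slack=1)
Line 7: ['code', 'green'] (min_width=10, slack=3)
Line 8: ['are'] (min_width=3, slack=10)

Answer: 3 3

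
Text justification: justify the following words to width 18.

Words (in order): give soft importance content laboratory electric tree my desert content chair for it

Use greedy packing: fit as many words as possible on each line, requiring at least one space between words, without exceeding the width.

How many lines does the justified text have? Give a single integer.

Answer: 6

Derivation:
Line 1: ['give', 'soft'] (min_width=9, slack=9)
Line 2: ['importance', 'content'] (min_width=18, slack=0)
Line 3: ['laboratory'] (min_width=10, slack=8)
Line 4: ['electric', 'tree', 'my'] (min_width=16, slack=2)
Line 5: ['desert', 'content'] (min_width=14, slack=4)
Line 6: ['chair', 'for', 'it'] (min_width=12, slack=6)
Total lines: 6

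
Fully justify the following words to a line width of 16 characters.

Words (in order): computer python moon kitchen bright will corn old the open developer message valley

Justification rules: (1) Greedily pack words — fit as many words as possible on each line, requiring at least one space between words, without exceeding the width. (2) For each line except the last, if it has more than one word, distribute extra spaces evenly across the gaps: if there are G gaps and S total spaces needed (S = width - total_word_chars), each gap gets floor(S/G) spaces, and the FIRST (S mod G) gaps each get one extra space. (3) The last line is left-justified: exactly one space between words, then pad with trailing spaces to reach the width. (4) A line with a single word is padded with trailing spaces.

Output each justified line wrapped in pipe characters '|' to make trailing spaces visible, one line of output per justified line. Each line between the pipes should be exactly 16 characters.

Answer: |computer  python|
|moon     kitchen|
|bright will corn|
|old   the   open|
|developer       |
|message valley  |

Derivation:
Line 1: ['computer', 'python'] (min_width=15, slack=1)
Line 2: ['moon', 'kitchen'] (min_width=12, slack=4)
Line 3: ['bright', 'will', 'corn'] (min_width=16, slack=0)
Line 4: ['old', 'the', 'open'] (min_width=12, slack=4)
Line 5: ['developer'] (min_width=9, slack=7)
Line 6: ['message', 'valley'] (min_width=14, slack=2)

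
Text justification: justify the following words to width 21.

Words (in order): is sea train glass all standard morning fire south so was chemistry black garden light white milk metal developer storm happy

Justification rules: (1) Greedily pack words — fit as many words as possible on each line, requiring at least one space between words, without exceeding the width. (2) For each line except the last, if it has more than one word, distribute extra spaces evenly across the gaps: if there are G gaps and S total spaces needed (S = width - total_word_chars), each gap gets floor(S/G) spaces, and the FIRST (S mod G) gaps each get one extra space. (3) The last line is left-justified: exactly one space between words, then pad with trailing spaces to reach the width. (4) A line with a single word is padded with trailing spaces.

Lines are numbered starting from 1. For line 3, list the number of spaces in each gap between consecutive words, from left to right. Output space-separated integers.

Line 1: ['is', 'sea', 'train', 'glass'] (min_width=18, slack=3)
Line 2: ['all', 'standard', 'morning'] (min_width=20, slack=1)
Line 3: ['fire', 'south', 'so', 'was'] (min_width=17, slack=4)
Line 4: ['chemistry', 'black'] (min_width=15, slack=6)
Line 5: ['garden', 'light', 'white'] (min_width=18, slack=3)
Line 6: ['milk', 'metal', 'developer'] (min_width=20, slack=1)
Line 7: ['storm', 'happy'] (min_width=11, slack=10)

Answer: 3 2 2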